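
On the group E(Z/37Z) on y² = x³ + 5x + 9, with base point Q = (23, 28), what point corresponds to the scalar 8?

(34, 2)

Double-and-add on 8 = (1000)₂. Start with Q = (23, 28) for the leading 1-bit.
double: tangent at (23, 28): λ = (3·23² + 5)/(2·28) ≡ 1/19. 19⁻¹ ≡ 2 (mod 37), so λ ≡ 1·2 ≡ 2.
  x = λ² - 23 - 23 = 4 - 46 ≡ 32; y = λ·(23 - 32) - 28 ≡ 28. → (32, 28)
double: tangent at (32, 28): λ = (3·32² + 5)/(2·28) ≡ 6/19. 19⁻¹ ≡ 2 (mod 37), so λ ≡ 6·2 ≡ 12.
  x = λ² - 32 - 32 = 144 - 64 ≡ 6; y = λ·(32 - 6) - 28 ≡ 25. → (6, 25)
double: tangent at (6, 25): λ = (3·6² + 5)/(2·25) ≡ 2/13. 13⁻¹ ≡ 20 (mod 37) since 13·20 = 260 ≡ 1, so λ ≡ 2·20 ≡ 3.
  x = λ² - 6 - 6 = 9 - 12 ≡ 34; y = λ·(6 - 34) - 25 ≡ 2. → (34, 2)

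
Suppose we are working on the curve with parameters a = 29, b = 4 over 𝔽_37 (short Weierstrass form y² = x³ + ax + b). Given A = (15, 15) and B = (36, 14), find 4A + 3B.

First 4A:
Repeated addition: build up to 4A.
2A: tangent at (15, 15): λ = (3·15² + 29)/(2·15) ≡ 1/30. 30⁻¹ ≡ 21 (mod 37), so λ ≡ 1·21 ≡ 21.
  x = λ² - 15 - 15 = 441 - 30 ≡ 4; y = λ·(15 - 4) - 15 ≡ 31. → (4, 31)
3A: (4, 31) + (15, 15). λ = (15 - 31)/(15 - 4) ≡ 21/11 mod 37. 11⁻¹ ≡ 27 (mod 37), so λ ≡ 12.
  x = λ² - 4 - 15 = 144 - 19 ≡ 14; y = λ·(4 - 14) - 31 ≡ 34. → (14, 34)
4A: (14, 34) + (15, 15). λ = (15 - 34)/(15 - 14) ≡ 18/1 mod 37. 1⁻¹ ≡ 1 (mod 37), so λ ≡ 18.
  x = λ² - 14 - 15 = 324 - 29 ≡ 36; y = λ·(14 - 36) - 34 ≡ 14. → (36, 14)
4A = (36, 14).
Next 3B:
Repeated addition: build up to 3B.
2B: tangent at (36, 14): λ = (3·36² + 29)/(2·14) ≡ 32/28. 28⁻¹ ≡ 4 (mod 37) since 28·4 = 112 ≡ 1, so λ ≡ 32·4 ≡ 17.
  x = λ² - 36 - 36 = 289 - 72 ≡ 32; y = λ·(36 - 32) - 14 ≡ 17. → (32, 17)
3B: (32, 17) + (36, 14). λ = (14 - 17)/(36 - 32) ≡ 34/4 mod 37. 4⁻¹ ≡ 28 (mod 37) since 4·28 = 112 ≡ 1, so λ ≡ 27.
  x = λ² - 32 - 36 = 729 - 68 ≡ 32; y = λ·(32 - 32) - 17 ≡ 20. → (32, 20)
3B = (32, 20).
Finally 4A + 3B:
(36, 14) + (32, 20). λ = (20 - 14)/(32 - 36) ≡ 6/33 mod 37. 33⁻¹ ≡ 9 (mod 37), so λ ≡ 17.
  x = λ² - 36 - 32 = 289 - 68 ≡ 36; y = λ·(36 - 36) - 14 ≡ 23. → (36, 23)

(36, 23)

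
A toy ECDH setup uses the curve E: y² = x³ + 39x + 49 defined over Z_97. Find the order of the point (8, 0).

2

2P: (8, 0) + (8, 0): same x and y₁ ≡ -y₂, so the sum is O.
2P = O, so the order is 2.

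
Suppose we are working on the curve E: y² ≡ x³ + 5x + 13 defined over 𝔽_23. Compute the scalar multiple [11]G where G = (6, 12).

Double-and-add on 11 = (1011)₂. Start with G = (6, 12) for the leading 1-bit.
double: tangent at (6, 12): λ = (3·6² + 5)/(2·12) ≡ 21/1. 1⁻¹ ≡ 1 (mod 23), so λ ≡ 21·1 ≡ 21.
  x = λ² - 6 - 6 = 441 - 12 ≡ 15; y = λ·(6 - 15) - 12 ≡ 6. → (15, 6)
double: tangent at (15, 6): λ = (3·15² + 5)/(2·6) ≡ 13/12. 12⁻¹ ≡ 2 (mod 23) since 12·2 = 24 ≡ 1, so λ ≡ 13·2 ≡ 3.
  x = λ² - 15 - 15 = 9 - 30 ≡ 2; y = λ·(15 - 2) - 6 ≡ 10. → (2, 10)
add G: (2, 10) + (6, 12). λ = (12 - 10)/(6 - 2) ≡ 2/4 mod 23. 4⁻¹ ≡ 6 (mod 23), so λ ≡ 12.
  x = λ² - 2 - 6 = 144 - 8 ≡ 21; y = λ·(2 - 21) - 10 ≡ 15. → (21, 15)
double: tangent at (21, 15): λ = (3·21² + 5)/(2·15) ≡ 17/7. 7⁻¹ ≡ 10 (mod 23), so λ ≡ 17·10 ≡ 9.
  x = λ² - 21 - 21 = 81 - 42 ≡ 16; y = λ·(21 - 16) - 15 ≡ 7. → (16, 7)
add G: (16, 7) + (6, 12). λ = (12 - 7)/(6 - 16) ≡ 5/13 mod 23. 13⁻¹ ≡ 16 (mod 23), so λ ≡ 11.
  x = λ² - 16 - 6 = 121 - 22 ≡ 7; y = λ·(16 - 7) - 7 ≡ 0. → (7, 0)

(7, 0)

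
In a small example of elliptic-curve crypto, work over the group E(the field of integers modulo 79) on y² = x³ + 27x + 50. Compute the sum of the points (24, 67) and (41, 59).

(76, 69)

(24, 67) + (41, 59). λ = (59 - 67)/(41 - 24) ≡ 71/17 mod 79. 17⁻¹ ≡ 14 (mod 79) since 17·14 = 238 ≡ 1, so λ ≡ 46.
  x = λ² - 24 - 41 = 2116 - 65 ≡ 76; y = λ·(24 - 76) - 67 ≡ 69. → (76, 69)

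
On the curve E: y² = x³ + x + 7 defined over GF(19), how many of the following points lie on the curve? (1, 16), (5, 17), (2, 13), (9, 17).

4

(1, 16): 16² ≡ 9, rhs ≡ 9 → on.
(5, 17): 17² ≡ 4, rhs ≡ 4 → on.
(2, 13): 13² ≡ 17, rhs ≡ 17 → on.
(9, 17): 17² ≡ 4, rhs ≡ 4 → on.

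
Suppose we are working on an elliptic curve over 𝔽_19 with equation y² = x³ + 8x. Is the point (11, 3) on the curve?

no

y² = 3² ≡ 9; x³ + 8x + 0 = 1419 ≡ 13 (mod 19). 9 ≠ 13.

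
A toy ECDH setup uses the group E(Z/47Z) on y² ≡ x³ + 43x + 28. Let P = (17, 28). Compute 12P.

Repeated addition: build up to 12P.
2P: tangent at (17, 28): λ = (3·17² + 43)/(2·28) ≡ 17/9. 9⁻¹ ≡ 21 (mod 47) since 9·21 = 189 ≡ 1, so λ ≡ 17·21 ≡ 28.
  x = λ² - 17 - 17 = 784 - 34 ≡ 45; y = λ·(17 - 45) - 28 ≡ 34. → (45, 34)
3P: (45, 34) + (17, 28). λ = (28 - 34)/(17 - 45) ≡ 41/19 mod 47. 19⁻¹ ≡ 5 (mod 47), so λ ≡ 17.
  x = λ² - 45 - 17 = 289 - 62 ≡ 39; y = λ·(45 - 39) - 34 ≡ 21. → (39, 21)
4P: (39, 21) + (17, 28). λ = (28 - 21)/(17 - 39) ≡ 7/25 mod 47. 25⁻¹ ≡ 32 (mod 47), so λ ≡ 36.
  x = λ² - 39 - 17 = 1296 - 56 ≡ 18; y = λ·(39 - 18) - 21 ≡ 30. → (18, 30)
5P: (18, 30) + (17, 28). λ = (28 - 30)/(17 - 18) ≡ 45/46 mod 47. 46⁻¹ ≡ 46 (mod 47), so λ ≡ 2.
  x = λ² - 18 - 17 = 4 - 35 ≡ 16; y = λ·(18 - 16) - 30 ≡ 21. → (16, 21)
6P: (16, 21) + (17, 28). λ = (28 - 21)/(17 - 16) ≡ 7/1 mod 47. 1⁻¹ ≡ 1 (mod 47), so λ ≡ 7.
  x = λ² - 16 - 17 = 49 - 33 ≡ 16; y = λ·(16 - 16) - 21 ≡ 26. → (16, 26)
7P: (16, 26) + (17, 28). λ = (28 - 26)/(17 - 16) ≡ 2/1 mod 47. 1⁻¹ ≡ 1 (mod 47), so λ ≡ 2.
  x = λ² - 16 - 17 = 4 - 33 ≡ 18; y = λ·(16 - 18) - 26 ≡ 17. → (18, 17)
8P: (18, 17) + (17, 28). λ = (28 - 17)/(17 - 18) ≡ 11/46 mod 47. 46⁻¹ ≡ 46 (mod 47), so λ ≡ 36.
  x = λ² - 18 - 17 = 1296 - 35 ≡ 39; y = λ·(18 - 39) - 17 ≡ 26. → (39, 26)
9P: (39, 26) + (17, 28). λ = (28 - 26)/(17 - 39) ≡ 2/25 mod 47. 25⁻¹ ≡ 32 (mod 47) since 25·32 = 800 ≡ 1, so λ ≡ 17.
  x = λ² - 39 - 17 = 289 - 56 ≡ 45; y = λ·(39 - 45) - 26 ≡ 13. → (45, 13)
10P: (45, 13) + (17, 28). λ = (28 - 13)/(17 - 45) ≡ 15/19 mod 47. 19⁻¹ ≡ 5 (mod 47) since 19·5 = 95 ≡ 1, so λ ≡ 28.
  x = λ² - 45 - 17 = 784 - 62 ≡ 17; y = λ·(45 - 17) - 13 ≡ 19. → (17, 19)
11P: (17, 19) + (17, 28): same x and y₁ ≡ -y₂, so the sum is ∞.
12P: ∞ + (17, 28) = (17, 28) (identity).

(17, 28)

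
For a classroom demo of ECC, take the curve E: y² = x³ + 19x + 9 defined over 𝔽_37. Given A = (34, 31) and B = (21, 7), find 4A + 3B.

First 4A:
Repeated addition: build up to 4A.
2A: tangent at (34, 31): λ = (3·34² + 19)/(2·31) ≡ 9/25. 25⁻¹ ≡ 3 (mod 37), so λ ≡ 9·3 ≡ 27.
  x = λ² - 34 - 34 = 729 - 68 ≡ 32; y = λ·(34 - 32) - 31 ≡ 23. → (32, 23)
3A: (32, 23) + (34, 31). λ = (31 - 23)/(34 - 32) ≡ 8/2 mod 37. 2⁻¹ ≡ 19 (mod 37), so λ ≡ 4.
  x = λ² - 32 - 34 = 16 - 66 ≡ 24; y = λ·(32 - 24) - 23 ≡ 9. → (24, 9)
4A: (24, 9) + (34, 31). λ = (31 - 9)/(34 - 24) ≡ 22/10 mod 37. 10⁻¹ ≡ 26 (mod 37) since 10·26 = 260 ≡ 1, so λ ≡ 17.
  x = λ² - 24 - 34 = 289 - 58 ≡ 9; y = λ·(24 - 9) - 9 ≡ 24. → (9, 24)
4A = (9, 24).
Next 3B:
Repeated addition: build up to 3B.
2B: tangent at (21, 7): λ = (3·21² + 19)/(2·7) ≡ 10/14. 14⁻¹ ≡ 8 (mod 37) since 14·8 = 112 ≡ 1, so λ ≡ 10·8 ≡ 6.
  x = λ² - 21 - 21 = 36 - 42 ≡ 31; y = λ·(21 - 31) - 7 ≡ 7. → (31, 7)
3B: (31, 7) + (21, 7). λ = (7 - 7)/(21 - 31) ≡ 0/27 mod 37. 27⁻¹ ≡ 11 (mod 37) since 27·11 = 297 ≡ 1, so λ ≡ 0.
  x = λ² - 31 - 21 = 0 - 52 ≡ 22; y = λ·(31 - 22) - 7 ≡ 30. → (22, 30)
3B = (22, 30).
Finally 4A + 3B:
(9, 24) + (22, 30). λ = (30 - 24)/(22 - 9) ≡ 6/13 mod 37. 13⁻¹ ≡ 20 (mod 37) since 13·20 = 260 ≡ 1, so λ ≡ 9.
  x = λ² - 9 - 22 = 81 - 31 ≡ 13; y = λ·(9 - 13) - 24 ≡ 14. → (13, 14)

(13, 14)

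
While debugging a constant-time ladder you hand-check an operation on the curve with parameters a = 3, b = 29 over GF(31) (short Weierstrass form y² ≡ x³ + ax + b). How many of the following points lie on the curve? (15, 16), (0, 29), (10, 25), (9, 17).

(15, 16): 16² ≡ 8, rhs ≡ 8 → on.
(0, 29): 29² ≡ 4, rhs ≡ 29 → off.
(10, 25): 25² ≡ 5, rhs ≡ 5 → on.
(9, 17): 17² ≡ 10, rhs ≡ 10 → on.

3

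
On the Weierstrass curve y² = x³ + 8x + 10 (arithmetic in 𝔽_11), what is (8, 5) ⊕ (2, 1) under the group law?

(8, 5) + (2, 1). λ = (1 - 5)/(2 - 8) ≡ 7/5 mod 11. 5⁻¹ ≡ 9 (mod 11), so λ ≡ 8.
  x = λ² - 8 - 2 = 64 - 10 ≡ 10; y = λ·(8 - 10) - 5 ≡ 1. → (10, 1)

(10, 1)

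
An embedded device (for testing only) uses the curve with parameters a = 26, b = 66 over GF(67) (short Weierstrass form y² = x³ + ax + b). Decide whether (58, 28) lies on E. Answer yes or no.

y² = 28² ≡ 47; x³ + 26x + 66 = 196686 ≡ 41 (mod 67). 47 ≠ 41.

no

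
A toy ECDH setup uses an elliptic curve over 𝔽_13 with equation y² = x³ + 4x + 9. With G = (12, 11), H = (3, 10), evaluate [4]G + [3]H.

First 4G:
Double-and-add on 4 = (100)₂. Start with G = (12, 11) for the leading 1-bit.
double: tangent at (12, 11): λ = (3·12² + 4)/(2·11) ≡ 7/9. 9⁻¹ ≡ 3 (mod 13), so λ ≡ 7·3 ≡ 8.
  x = λ² - 12 - 12 = 64 - 24 ≡ 1; y = λ·(12 - 1) - 11 ≡ 12. → (1, 12)
double: tangent at (1, 12): λ = (3·1² + 4)/(2·12) ≡ 7/11. 11⁻¹ ≡ 6 (mod 13), so λ ≡ 7·6 ≡ 3.
  x = λ² - 1 - 1 = 9 - 2 ≡ 7; y = λ·(1 - 7) - 12 ≡ 9. → (7, 9)
4G = (7, 9).
Next 3H:
Repeated addition: build up to 3H.
2H: tangent at (3, 10): λ = (3·3² + 4)/(2·10) ≡ 5/7. 7⁻¹ ≡ 2 (mod 13), so λ ≡ 5·2 ≡ 10.
  x = λ² - 3 - 3 = 100 - 6 ≡ 3; y = λ·(3 - 3) - 10 ≡ 3. → (3, 3)
3H: (3, 3) + (3, 10): same x and y₁ ≡ -y₂, so the sum is the point at infinity.
3H = the point at infinity.
Finally 4G + 3H:
(7, 9) + the point at infinity = (7, 9) (identity).

(7, 9)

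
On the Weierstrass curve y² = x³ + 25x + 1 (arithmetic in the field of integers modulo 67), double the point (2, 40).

tangent at (2, 40): λ = (3·2² + 25)/(2·40) ≡ 37/13. 13⁻¹ ≡ 31 (mod 67), so λ ≡ 37·31 ≡ 8.
  x = λ² - 2 - 2 = 64 - 4 ≡ 60; y = λ·(2 - 60) - 40 ≡ 32. → (60, 32)

(60, 32)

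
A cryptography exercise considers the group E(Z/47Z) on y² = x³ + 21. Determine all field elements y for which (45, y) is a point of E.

none

x³ + 0x + 21 = 91146 ≡ 13 (mod 47).
13 is a non-residue mod 47; no y exists.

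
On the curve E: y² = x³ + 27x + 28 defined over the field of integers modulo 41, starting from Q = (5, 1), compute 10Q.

Repeated addition: build up to 10Q.
2Q: tangent at (5, 1): λ = (3·5² + 27)/(2·1) ≡ 20/2. 2⁻¹ ≡ 21 (mod 41) since 2·21 = 42 ≡ 1, so λ ≡ 20·21 ≡ 10.
  x = λ² - 5 - 5 = 100 - 10 ≡ 8; y = λ·(5 - 8) - 1 ≡ 10. → (8, 10)
3Q: (8, 10) + (5, 1). λ = (1 - 10)/(5 - 8) ≡ 32/38 mod 41. 38⁻¹ ≡ 27 (mod 41), so λ ≡ 3.
  x = λ² - 8 - 5 = 9 - 13 ≡ 37; y = λ·(8 - 37) - 10 ≡ 26. → (37, 26)
4Q: (37, 26) + (5, 1). λ = (1 - 26)/(5 - 37) ≡ 16/9 mod 41. 9⁻¹ ≡ 32 (mod 41), so λ ≡ 20.
  x = λ² - 37 - 5 = 400 - 42 ≡ 30; y = λ·(37 - 30) - 26 ≡ 32. → (30, 32)
5Q: (30, 32) + (5, 1). λ = (1 - 32)/(5 - 30) ≡ 10/16 mod 41. 16⁻¹ ≡ 18 (mod 41), so λ ≡ 16.
  x = λ² - 30 - 5 = 256 - 35 ≡ 16; y = λ·(30 - 16) - 32 ≡ 28. → (16, 28)
6Q: (16, 28) + (5, 1). λ = (1 - 28)/(5 - 16) ≡ 14/30 mod 41. 30⁻¹ ≡ 26 (mod 41), so λ ≡ 36.
  x = λ² - 16 - 5 = 1296 - 21 ≡ 4; y = λ·(16 - 4) - 28 ≡ 35. → (4, 35)
7Q: (4, 35) + (5, 1). λ = (1 - 35)/(5 - 4) ≡ 7/1 mod 41. 1⁻¹ ≡ 1 (mod 41) since 1·1 = 1 ≡ 1, so λ ≡ 7.
  x = λ² - 4 - 5 = 49 - 9 ≡ 40; y = λ·(4 - 40) - 35 ≡ 0. → (40, 0)
8Q: (40, 0) + (5, 1). λ = (1 - 0)/(5 - 40) ≡ 1/6 mod 41. 6⁻¹ ≡ 7 (mod 41), so λ ≡ 7.
  x = λ² - 40 - 5 = 49 - 45 ≡ 4; y = λ·(40 - 4) - 0 ≡ 6. → (4, 6)
9Q: (4, 6) + (5, 1). λ = (1 - 6)/(5 - 4) ≡ 36/1 mod 41. 1⁻¹ ≡ 1 (mod 41) since 1·1 = 1 ≡ 1, so λ ≡ 36.
  x = λ² - 4 - 5 = 1296 - 9 ≡ 16; y = λ·(4 - 16) - 6 ≡ 13. → (16, 13)
10Q: (16, 13) + (5, 1). λ = (1 - 13)/(5 - 16) ≡ 29/30 mod 41. 30⁻¹ ≡ 26 (mod 41) since 30·26 = 780 ≡ 1, so λ ≡ 16.
  x = λ² - 16 - 5 = 256 - 21 ≡ 30; y = λ·(16 - 30) - 13 ≡ 9. → (30, 9)

(30, 9)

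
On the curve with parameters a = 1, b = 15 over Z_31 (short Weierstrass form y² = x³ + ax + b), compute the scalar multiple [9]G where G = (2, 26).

Double-and-add on 9 = (1001)₂. Start with G = (2, 26) for the leading 1-bit.
double: tangent at (2, 26): λ = (3·2² + 1)/(2·26) ≡ 13/21. 21⁻¹ ≡ 3 (mod 31), so λ ≡ 13·3 ≡ 8.
  x = λ² - 2 - 2 = 64 - 4 ≡ 29; y = λ·(2 - 29) - 26 ≡ 6. → (29, 6)
double: tangent at (29, 6): λ = (3·29² + 1)/(2·6) ≡ 13/12. 12⁻¹ ≡ 13 (mod 31), so λ ≡ 13·13 ≡ 14.
  x = λ² - 29 - 29 = 196 - 58 ≡ 14; y = λ·(29 - 14) - 6 ≡ 18. → (14, 18)
double: tangent at (14, 18): λ = (3·14² + 1)/(2·18) ≡ 0/5. 5⁻¹ ≡ 25 (mod 31), so λ ≡ 0·25 ≡ 0.
  x = λ² - 14 - 14 = 0 - 28 ≡ 3; y = λ·(14 - 3) - 18 ≡ 13. → (3, 13)
add G: (3, 13) + (2, 26). λ = (26 - 13)/(2 - 3) ≡ 13/30 mod 31. 30⁻¹ ≡ 30 (mod 31) since 30·30 = 900 ≡ 1, so λ ≡ 18.
  x = λ² - 3 - 2 = 324 - 5 ≡ 9; y = λ·(3 - 9) - 13 ≡ 3. → (9, 3)

(9, 3)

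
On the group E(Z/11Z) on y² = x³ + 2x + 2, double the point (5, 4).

(1, 7)

tangent at (5, 4): λ = (3·5² + 2)/(2·4) ≡ 0/8. 8⁻¹ ≡ 7 (mod 11) since 8·7 = 56 ≡ 1, so λ ≡ 0·7 ≡ 0.
  x = λ² - 5 - 5 = 0 - 10 ≡ 1; y = λ·(5 - 1) - 4 ≡ 7. → (1, 7)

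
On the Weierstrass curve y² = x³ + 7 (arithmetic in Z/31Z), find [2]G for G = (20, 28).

(1, 16)

tangent at (20, 28): λ = (3·20² + 0)/(2·28) ≡ 22/25. 25⁻¹ ≡ 5 (mod 31), so λ ≡ 22·5 ≡ 17.
  x = λ² - 20 - 20 = 289 - 40 ≡ 1; y = λ·(20 - 1) - 28 ≡ 16. → (1, 16)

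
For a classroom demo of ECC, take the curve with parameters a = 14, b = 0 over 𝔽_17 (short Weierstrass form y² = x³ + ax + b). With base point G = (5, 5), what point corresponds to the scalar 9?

Repeated addition: build up to 9G.
2G: tangent at (5, 5): λ = (3·5² + 14)/(2·5) ≡ 4/10. 10⁻¹ ≡ 12 (mod 17) since 10·12 = 120 ≡ 1, so λ ≡ 4·12 ≡ 14.
  x = λ² - 5 - 5 = 196 - 10 ≡ 16; y = λ·(5 - 16) - 5 ≡ 11. → (16, 11)
3G: (16, 11) + (5, 5). λ = (5 - 11)/(5 - 16) ≡ 11/6 mod 17. 6⁻¹ ≡ 3 (mod 17), so λ ≡ 16.
  x = λ² - 16 - 5 = 256 - 21 ≡ 14; y = λ·(16 - 14) - 11 ≡ 4. → (14, 4)
4G: (14, 4) + (5, 5). λ = (5 - 4)/(5 - 14) ≡ 1/8 mod 17. 8⁻¹ ≡ 15 (mod 17), so λ ≡ 15.
  x = λ² - 14 - 5 = 225 - 19 ≡ 2; y = λ·(14 - 2) - 4 ≡ 6. → (2, 6)
5G: (2, 6) + (5, 5). λ = (5 - 6)/(5 - 2) ≡ 16/3 mod 17. 3⁻¹ ≡ 6 (mod 17), so λ ≡ 11.
  x = λ² - 2 - 5 = 121 - 7 ≡ 12; y = λ·(2 - 12) - 6 ≡ 3. → (12, 3)
6G: (12, 3) + (5, 5). λ = (5 - 3)/(5 - 12) ≡ 2/10 mod 17. 10⁻¹ ≡ 12 (mod 17), so λ ≡ 7.
  x = λ² - 12 - 5 = 49 - 17 ≡ 15; y = λ·(12 - 15) - 3 ≡ 10. → (15, 10)
7G: (15, 10) + (5, 5). λ = (5 - 10)/(5 - 15) ≡ 12/7 mod 17. 7⁻¹ ≡ 5 (mod 17), so λ ≡ 9.
  x = λ² - 15 - 5 = 81 - 20 ≡ 10; y = λ·(15 - 10) - 10 ≡ 1. → (10, 1)
8G: (10, 1) + (5, 5). λ = (5 - 1)/(5 - 10) ≡ 4/12 mod 17. 12⁻¹ ≡ 10 (mod 17), so λ ≡ 6.
  x = λ² - 10 - 5 = 36 - 15 ≡ 4; y = λ·(10 - 4) - 1 ≡ 1. → (4, 1)
9G: (4, 1) + (5, 5). λ = (5 - 1)/(5 - 4) ≡ 4/1 mod 17. 1⁻¹ ≡ 1 (mod 17) since 1·1 = 1 ≡ 1, so λ ≡ 4.
  x = λ² - 4 - 5 = 16 - 9 ≡ 7; y = λ·(4 - 7) - 1 ≡ 4. → (7, 4)

(7, 4)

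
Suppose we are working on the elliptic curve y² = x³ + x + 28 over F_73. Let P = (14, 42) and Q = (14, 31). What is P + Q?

O

The two points share x = 14 and their y-coordinates satisfy 42 + 31 ≡ 0 (mod 73), so they are inverses. Their sum is the point at infinity.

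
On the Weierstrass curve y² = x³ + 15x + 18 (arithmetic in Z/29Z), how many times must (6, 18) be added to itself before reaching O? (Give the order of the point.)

9

2P: tangent at (6, 18): λ = (3·6² + 15)/(2·18) ≡ 7/7. 7⁻¹ ≡ 25 (mod 29) since 7·25 = 175 ≡ 1, so λ ≡ 7·25 ≡ 1.
  x = λ² - 6 - 6 = 1 - 12 ≡ 18; y = λ·(6 - 18) - 18 ≡ 28. → (18, 28)
3P: (18, 28) + (6, 18). λ = (18 - 28)/(6 - 18) ≡ 19/17 mod 29. 17⁻¹ ≡ 12 (mod 29), so λ ≡ 25.
  x = λ² - 18 - 6 = 625 - 24 ≡ 21; y = λ·(18 - 21) - 28 ≡ 13. → (21, 13)
4P: (21, 13) + (6, 18). λ = (18 - 13)/(6 - 21) ≡ 5/14 mod 29. 14⁻¹ ≡ 27 (mod 29) since 14·27 = 378 ≡ 1, so λ ≡ 19.
  x = λ² - 21 - 6 = 361 - 27 ≡ 15; y = λ·(21 - 15) - 13 ≡ 14. → (15, 14)
5P: (15, 14) + (6, 18). λ = (18 - 14)/(6 - 15) ≡ 4/20 mod 29. 20⁻¹ ≡ 16 (mod 29) since 20·16 = 320 ≡ 1, so λ ≡ 6.
  x = λ² - 15 - 6 = 36 - 21 ≡ 15; y = λ·(15 - 15) - 14 ≡ 15. → (15, 15)
6P: (15, 15) + (6, 18). λ = (18 - 15)/(6 - 15) ≡ 3/20 mod 29. 20⁻¹ ≡ 16 (mod 29), so λ ≡ 19.
  x = λ² - 15 - 6 = 361 - 21 ≡ 21; y = λ·(15 - 21) - 15 ≡ 16. → (21, 16)
7P: (21, 16) + (6, 18). λ = (18 - 16)/(6 - 21) ≡ 2/14 mod 29. 14⁻¹ ≡ 27 (mod 29) since 14·27 = 378 ≡ 1, so λ ≡ 25.
  x = λ² - 21 - 6 = 625 - 27 ≡ 18; y = λ·(21 - 18) - 16 ≡ 1. → (18, 1)
8P: (18, 1) + (6, 18). λ = (18 - 1)/(6 - 18) ≡ 17/17 mod 29. 17⁻¹ ≡ 12 (mod 29), so λ ≡ 1.
  x = λ² - 18 - 6 = 1 - 24 ≡ 6; y = λ·(18 - 6) - 1 ≡ 11. → (6, 11)
9P: (6, 11) + (6, 18): same x and y₁ ≡ -y₂, so the sum is O.
9P = O, so the order is 9.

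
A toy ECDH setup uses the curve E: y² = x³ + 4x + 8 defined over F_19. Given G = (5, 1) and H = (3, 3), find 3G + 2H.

(17, 12)

First 3G:
Repeated addition: build up to 3G.
2G: tangent at (5, 1): λ = (3·5² + 4)/(2·1) ≡ 3/2. 2⁻¹ ≡ 10 (mod 19), so λ ≡ 3·10 ≡ 11.
  x = λ² - 5 - 5 = 121 - 10 ≡ 16; y = λ·(5 - 16) - 1 ≡ 11. → (16, 11)
3G: (16, 11) + (5, 1). λ = (1 - 11)/(5 - 16) ≡ 9/8 mod 19. 8⁻¹ ≡ 12 (mod 19) since 8·12 = 96 ≡ 1, so λ ≡ 13.
  x = λ² - 16 - 5 = 169 - 21 ≡ 15; y = λ·(16 - 15) - 11 ≡ 2. → (15, 2)
3G = (15, 2).
Next 2H:
Repeated addition: build up to 2H.
2H: tangent at (3, 3): λ = (3·3² + 4)/(2·3) ≡ 12/6. 6⁻¹ ≡ 16 (mod 19), so λ ≡ 12·16 ≡ 2.
  x = λ² - 3 - 3 = 4 - 6 ≡ 17; y = λ·(3 - 17) - 3 ≡ 7. → (17, 7)
2H = (17, 7).
Finally 3G + 2H:
(15, 2) + (17, 7). λ = (7 - 2)/(17 - 15) ≡ 5/2 mod 19. 2⁻¹ ≡ 10 (mod 19), so λ ≡ 12.
  x = λ² - 15 - 17 = 144 - 32 ≡ 17; y = λ·(15 - 17) - 2 ≡ 12. → (17, 12)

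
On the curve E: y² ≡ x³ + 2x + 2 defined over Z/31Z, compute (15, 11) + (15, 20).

O

The two points share x = 15 and their y-coordinates satisfy 11 + 20 ≡ 0 (mod 31), so they are inverses. Their sum is 𝒪.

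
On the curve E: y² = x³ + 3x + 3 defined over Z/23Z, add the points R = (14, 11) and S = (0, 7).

(14, 11) + (0, 7). λ = (7 - 11)/(0 - 14) ≡ 19/9 mod 23. 9⁻¹ ≡ 18 (mod 23), so λ ≡ 20.
  x = λ² - 14 - 0 = 400 - 14 ≡ 18; y = λ·(14 - 18) - 11 ≡ 1. → (18, 1)

(18, 1)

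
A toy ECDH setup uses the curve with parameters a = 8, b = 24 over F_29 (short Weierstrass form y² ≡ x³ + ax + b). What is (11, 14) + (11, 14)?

tangent at (11, 14): λ = (3·11² + 8)/(2·14) ≡ 23/28. 28⁻¹ ≡ 28 (mod 29) since 28·28 = 784 ≡ 1, so λ ≡ 23·28 ≡ 6.
  x = λ² - 11 - 11 = 36 - 22 ≡ 14; y = λ·(11 - 14) - 14 ≡ 26. → (14, 26)

(14, 26)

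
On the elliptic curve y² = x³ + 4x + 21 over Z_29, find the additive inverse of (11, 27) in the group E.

(11, 2)

-(11, 27) = (11, -27 mod 29) = (11, 2).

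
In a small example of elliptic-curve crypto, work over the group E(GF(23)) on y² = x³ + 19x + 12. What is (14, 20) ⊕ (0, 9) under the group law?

(21, 9)

(14, 20) + (0, 9). λ = (9 - 20)/(0 - 14) ≡ 12/9 mod 23. 9⁻¹ ≡ 18 (mod 23), so λ ≡ 9.
  x = λ² - 14 - 0 = 81 - 14 ≡ 21; y = λ·(14 - 21) - 20 ≡ 9. → (21, 9)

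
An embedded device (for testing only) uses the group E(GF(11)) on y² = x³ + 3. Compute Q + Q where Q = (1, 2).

(2, 0)

tangent at (1, 2): λ = (3·1² + 0)/(2·2) ≡ 3/4. 4⁻¹ ≡ 3 (mod 11), so λ ≡ 3·3 ≡ 9.
  x = λ² - 1 - 1 = 81 - 2 ≡ 2; y = λ·(1 - 2) - 2 ≡ 0. → (2, 0)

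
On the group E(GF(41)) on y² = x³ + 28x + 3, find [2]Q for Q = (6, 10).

tangent at (6, 10): λ = (3·6² + 28)/(2·10) ≡ 13/20. 20⁻¹ ≡ 39 (mod 41), so λ ≡ 13·39 ≡ 15.
  x = λ² - 6 - 6 = 225 - 12 ≡ 8; y = λ·(6 - 8) - 10 ≡ 1. → (8, 1)

(8, 1)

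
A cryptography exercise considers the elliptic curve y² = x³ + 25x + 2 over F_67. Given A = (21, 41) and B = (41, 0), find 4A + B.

First 4A:
Double-and-add on 4 = (100)₂. Start with A = (21, 41) for the leading 1-bit.
double: tangent at (21, 41): λ = (3·21² + 25)/(2·41) ≡ 8/15. 15⁻¹ ≡ 9 (mod 67) since 15·9 = 135 ≡ 1, so λ ≡ 8·9 ≡ 5.
  x = λ² - 21 - 21 = 25 - 42 ≡ 50; y = λ·(21 - 50) - 41 ≡ 15. → (50, 15)
double: tangent at (50, 15): λ = (3·50² + 25)/(2·15) ≡ 21/30. 30⁻¹ ≡ 38 (mod 67), so λ ≡ 21·38 ≡ 61.
  x = λ² - 50 - 50 = 3721 - 100 ≡ 3; y = λ·(50 - 3) - 15 ≡ 38. → (3, 38)
4A = (3, 38).
Finally 4A + B:
(3, 38) + (41, 0). λ = (0 - 38)/(41 - 3) ≡ 29/38 mod 67. 38⁻¹ ≡ 30 (mod 67), so λ ≡ 66.
  x = λ² - 3 - 41 = 4356 - 44 ≡ 24; y = λ·(3 - 24) - 38 ≡ 50. → (24, 50)

(24, 50)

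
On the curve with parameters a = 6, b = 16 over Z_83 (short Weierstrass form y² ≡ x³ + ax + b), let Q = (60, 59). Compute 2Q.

(0, 4)

tangent at (60, 59): λ = (3·60² + 6)/(2·59) ≡ 16/35. 35⁻¹ ≡ 19 (mod 83), so λ ≡ 16·19 ≡ 55.
  x = λ² - 60 - 60 = 3025 - 120 ≡ 0; y = λ·(60 - 0) - 59 ≡ 4. → (0, 4)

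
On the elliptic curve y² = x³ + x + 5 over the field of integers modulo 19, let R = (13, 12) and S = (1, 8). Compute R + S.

(13, 12) + (1, 8). λ = (8 - 12)/(1 - 13) ≡ 15/7 mod 19. 7⁻¹ ≡ 11 (mod 19) since 7·11 = 77 ≡ 1, so λ ≡ 13.
  x = λ² - 13 - 1 = 169 - 14 ≡ 3; y = λ·(13 - 3) - 12 ≡ 4. → (3, 4)

(3, 4)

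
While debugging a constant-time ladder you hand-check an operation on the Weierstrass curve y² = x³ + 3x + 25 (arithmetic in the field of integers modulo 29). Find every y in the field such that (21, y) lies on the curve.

x³ + 3x + 25 = 9349 ≡ 11 (mod 29).
11 is a non-residue mod 29; no y exists.

none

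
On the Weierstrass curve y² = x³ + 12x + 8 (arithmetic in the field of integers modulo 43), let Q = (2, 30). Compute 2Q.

(34, 26)

tangent at (2, 30): λ = (3·2² + 12)/(2·30) ≡ 24/17. 17⁻¹ ≡ 38 (mod 43) since 17·38 = 646 ≡ 1, so λ ≡ 24·38 ≡ 9.
  x = λ² - 2 - 2 = 81 - 4 ≡ 34; y = λ·(2 - 34) - 30 ≡ 26. → (34, 26)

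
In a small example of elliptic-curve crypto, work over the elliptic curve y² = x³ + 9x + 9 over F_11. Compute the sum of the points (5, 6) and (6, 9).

(9, 4)

(5, 6) + (6, 9). λ = (9 - 6)/(6 - 5) ≡ 3/1 mod 11. 1⁻¹ ≡ 1 (mod 11) since 1·1 = 1 ≡ 1, so λ ≡ 3.
  x = λ² - 5 - 6 = 9 - 11 ≡ 9; y = λ·(5 - 9) - 6 ≡ 4. → (9, 4)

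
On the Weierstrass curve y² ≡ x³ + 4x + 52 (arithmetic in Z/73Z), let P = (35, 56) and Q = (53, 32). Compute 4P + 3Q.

First 4P:
Double-and-add on 4 = (100)₂. Start with P = (35, 56) for the leading 1-bit.
double: tangent at (35, 56): λ = (3·35² + 4)/(2·56) ≡ 29/39. 39⁻¹ ≡ 15 (mod 73) since 39·15 = 585 ≡ 1, so λ ≡ 29·15 ≡ 70.
  x = λ² - 35 - 35 = 4900 - 70 ≡ 12; y = λ·(35 - 12) - 56 ≡ 21. → (12, 21)
double: tangent at (12, 21): λ = (3·12² + 4)/(2·21) ≡ 71/42. 42⁻¹ ≡ 40 (mod 73) since 42·40 = 1680 ≡ 1, so λ ≡ 71·40 ≡ 66.
  x = λ² - 12 - 12 = 4356 - 24 ≡ 25; y = λ·(12 - 25) - 21 ≡ 70. → (25, 70)
4P = (25, 70).
Next 3Q:
Repeated addition: build up to 3Q.
2Q: tangent at (53, 32): λ = (3·53² + 4)/(2·32) ≡ 36/64. 64⁻¹ ≡ 8 (mod 73) since 64·8 = 512 ≡ 1, so λ ≡ 36·8 ≡ 69.
  x = λ² - 53 - 53 = 4761 - 106 ≡ 56; y = λ·(53 - 56) - 32 ≡ 53. → (56, 53)
3Q: (56, 53) + (53, 32). λ = (32 - 53)/(53 - 56) ≡ 52/70 mod 73. 70⁻¹ ≡ 24 (mod 73), so λ ≡ 7.
  x = λ² - 56 - 53 = 49 - 109 ≡ 13; y = λ·(56 - 13) - 53 ≡ 29. → (13, 29)
3Q = (13, 29).
Finally 4P + 3Q:
(25, 70) + (13, 29). λ = (29 - 70)/(13 - 25) ≡ 32/61 mod 73. 61⁻¹ ≡ 6 (mod 73) since 61·6 = 366 ≡ 1, so λ ≡ 46.
  x = λ² - 25 - 13 = 2116 - 38 ≡ 34; y = λ·(25 - 34) - 70 ≡ 27. → (34, 27)

(34, 27)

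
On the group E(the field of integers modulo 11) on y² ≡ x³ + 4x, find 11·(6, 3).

Write P = (6, 3).
Double-and-add on 11 = (1011)₂. Start with P = (6, 3) for the leading 1-bit.
double: tangent at (6, 3): λ = (3·6² + 4)/(2·3) ≡ 2/6. 6⁻¹ ≡ 2 (mod 11) since 6·2 = 12 ≡ 1, so λ ≡ 2·2 ≡ 4.
  x = λ² - 6 - 6 = 16 - 12 ≡ 4; y = λ·(6 - 4) - 3 ≡ 5. → (4, 5)
double: tangent at (4, 5): λ = (3·4² + 4)/(2·5) ≡ 8/10. 10⁻¹ ≡ 10 (mod 11) since 10·10 = 100 ≡ 1, so λ ≡ 8·10 ≡ 3.
  x = λ² - 4 - 4 = 9 - 8 ≡ 1; y = λ·(4 - 1) - 5 ≡ 4. → (1, 4)
add P: (1, 4) + (6, 3). λ = (3 - 4)/(6 - 1) ≡ 10/5 mod 11. 5⁻¹ ≡ 9 (mod 11), so λ ≡ 2.
  x = λ² - 1 - 6 = 4 - 7 ≡ 8; y = λ·(1 - 8) - 4 ≡ 4. → (8, 4)
double: tangent at (8, 4): λ = (3·8² + 4)/(2·4) ≡ 9/8. 8⁻¹ ≡ 7 (mod 11) since 8·7 = 56 ≡ 1, so λ ≡ 9·7 ≡ 8.
  x = λ² - 8 - 8 = 64 - 16 ≡ 4; y = λ·(8 - 4) - 4 ≡ 6. → (4, 6)
add P: (4, 6) + (6, 3). λ = (3 - 6)/(6 - 4) ≡ 8/2 mod 11. 2⁻¹ ≡ 6 (mod 11) since 2·6 = 12 ≡ 1, so λ ≡ 4.
  x = λ² - 4 - 6 = 16 - 10 ≡ 6; y = λ·(4 - 6) - 6 ≡ 8. → (6, 8)

(6, 8)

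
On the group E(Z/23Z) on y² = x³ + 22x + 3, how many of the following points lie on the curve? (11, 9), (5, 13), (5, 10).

(11, 9): 9² ≡ 12, rhs ≡ 12 → on.
(5, 13): 13² ≡ 8, rhs ≡ 8 → on.
(5, 10): 10² ≡ 8, rhs ≡ 8 → on.

3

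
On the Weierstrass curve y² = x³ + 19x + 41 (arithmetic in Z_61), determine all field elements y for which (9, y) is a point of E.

x³ + 19x + 41 = 941 ≡ 26 (mod 61).
26 is a non-residue mod 61; no y exists.

none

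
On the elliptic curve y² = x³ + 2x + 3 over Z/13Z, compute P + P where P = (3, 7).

tangent at (3, 7): λ = (3·3² + 2)/(2·7) ≡ 3/1. 1⁻¹ ≡ 1 (mod 13), so λ ≡ 3·1 ≡ 3.
  x = λ² - 3 - 3 = 9 - 6 ≡ 3; y = λ·(3 - 3) - 7 ≡ 6. → (3, 6)

(3, 6)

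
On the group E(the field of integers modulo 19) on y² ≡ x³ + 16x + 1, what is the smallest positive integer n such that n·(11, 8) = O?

2P: tangent at (11, 8): λ = (3·11² + 16)/(2·8) ≡ 18/16. 16⁻¹ ≡ 6 (mod 19) since 16·6 = 96 ≡ 1, so λ ≡ 18·6 ≡ 13.
  x = λ² - 11 - 11 = 169 - 22 ≡ 14; y = λ·(11 - 14) - 8 ≡ 10. → (14, 10)
3P: (14, 10) + (11, 8). λ = (8 - 10)/(11 - 14) ≡ 17/16 mod 19. 16⁻¹ ≡ 6 (mod 19) since 16·6 = 96 ≡ 1, so λ ≡ 7.
  x = λ² - 14 - 11 = 49 - 25 ≡ 5; y = λ·(14 - 5) - 10 ≡ 15. → (5, 15)
4P: (5, 15) + (11, 8). λ = (8 - 15)/(11 - 5) ≡ 12/6 mod 19. 6⁻¹ ≡ 16 (mod 19) since 6·16 = 96 ≡ 1, so λ ≡ 2.
  x = λ² - 5 - 11 = 4 - 16 ≡ 7; y = λ·(5 - 7) - 15 ≡ 0. → (7, 0)
5P: (7, 0) + (11, 8). λ = (8 - 0)/(11 - 7) ≡ 8/4 mod 19. 4⁻¹ ≡ 5 (mod 19) since 4·5 = 20 ≡ 1, so λ ≡ 2.
  x = λ² - 7 - 11 = 4 - 18 ≡ 5; y = λ·(7 - 5) - 0 ≡ 4. → (5, 4)
6P: (5, 4) + (11, 8). λ = (8 - 4)/(11 - 5) ≡ 4/6 mod 19. 6⁻¹ ≡ 16 (mod 19), so λ ≡ 7.
  x = λ² - 5 - 11 = 49 - 16 ≡ 14; y = λ·(5 - 14) - 4 ≡ 9. → (14, 9)
7P: (14, 9) + (11, 8). λ = (8 - 9)/(11 - 14) ≡ 18/16 mod 19. 16⁻¹ ≡ 6 (mod 19) since 16·6 = 96 ≡ 1, so λ ≡ 13.
  x = λ² - 14 - 11 = 169 - 25 ≡ 11; y = λ·(14 - 11) - 9 ≡ 11. → (11, 11)
8P: (11, 11) + (11, 8): same x and y₁ ≡ -y₂, so the sum is O.
8P = O, so the order is 8.

8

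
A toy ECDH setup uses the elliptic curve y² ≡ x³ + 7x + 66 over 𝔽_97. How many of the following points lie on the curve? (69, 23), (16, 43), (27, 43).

1

(69, 23): 23² ≡ 44, rhs ≡ 34 → off.
(16, 43): 43² ≡ 6, rhs ≡ 6 → on.
(27, 43): 43² ≡ 6, rhs ≡ 53 → off.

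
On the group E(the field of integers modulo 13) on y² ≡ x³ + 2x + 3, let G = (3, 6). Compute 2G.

(3, 7)

tangent at (3, 6): λ = (3·3² + 2)/(2·6) ≡ 3/12. 12⁻¹ ≡ 12 (mod 13), so λ ≡ 3·12 ≡ 10.
  x = λ² - 3 - 3 = 100 - 6 ≡ 3; y = λ·(3 - 3) - 6 ≡ 7. → (3, 7)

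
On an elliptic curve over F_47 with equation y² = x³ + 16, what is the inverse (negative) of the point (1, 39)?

(1, 8)

-(1, 39) = (1, -39 mod 47) = (1, 8).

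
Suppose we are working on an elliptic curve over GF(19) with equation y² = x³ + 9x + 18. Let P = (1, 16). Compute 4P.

(12, 12)

Double-and-add on 4 = (100)₂. Start with P = (1, 16) for the leading 1-bit.
double: tangent at (1, 16): λ = (3·1² + 9)/(2·16) ≡ 12/13. 13⁻¹ ≡ 3 (mod 19), so λ ≡ 12·3 ≡ 17.
  x = λ² - 1 - 1 = 289 - 2 ≡ 2; y = λ·(1 - 2) - 16 ≡ 5. → (2, 5)
double: tangent at (2, 5): λ = (3·2² + 9)/(2·5) ≡ 2/10. 10⁻¹ ≡ 2 (mod 19), so λ ≡ 2·2 ≡ 4.
  x = λ² - 2 - 2 = 16 - 4 ≡ 12; y = λ·(2 - 12) - 5 ≡ 12. → (12, 12)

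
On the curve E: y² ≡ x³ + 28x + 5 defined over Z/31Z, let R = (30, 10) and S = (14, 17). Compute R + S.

(28, 24)

(30, 10) + (14, 17). λ = (17 - 10)/(14 - 30) ≡ 7/15 mod 31. 15⁻¹ ≡ 29 (mod 31) since 15·29 = 435 ≡ 1, so λ ≡ 17.
  x = λ² - 30 - 14 = 289 - 44 ≡ 28; y = λ·(30 - 28) - 10 ≡ 24. → (28, 24)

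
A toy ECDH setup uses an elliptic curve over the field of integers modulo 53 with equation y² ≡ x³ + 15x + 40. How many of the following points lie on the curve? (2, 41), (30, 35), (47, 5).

0

(2, 41): 41² ≡ 38, rhs ≡ 25 → off.
(30, 35): 35² ≡ 6, rhs ≡ 36 → off.
(47, 5): 5² ≡ 25, rhs ≡ 52 → off.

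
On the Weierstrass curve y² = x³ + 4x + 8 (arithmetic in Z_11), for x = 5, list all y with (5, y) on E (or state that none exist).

x³ + 4x + 8 = 153 ≡ 10 (mod 11).
10 is a non-residue mod 11; no y exists.

none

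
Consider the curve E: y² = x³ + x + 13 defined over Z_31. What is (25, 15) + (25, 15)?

tangent at (25, 15): λ = (3·25² + 1)/(2·15) ≡ 16/30. 30⁻¹ ≡ 30 (mod 31), so λ ≡ 16·30 ≡ 15.
  x = λ² - 25 - 25 = 225 - 50 ≡ 20; y = λ·(25 - 20) - 15 ≡ 29. → (20, 29)

(20, 29)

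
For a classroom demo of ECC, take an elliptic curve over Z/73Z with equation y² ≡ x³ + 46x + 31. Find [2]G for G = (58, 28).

tangent at (58, 28): λ = (3·58² + 46)/(2·28) ≡ 64/56. 56⁻¹ ≡ 30 (mod 73), so λ ≡ 64·30 ≡ 22.
  x = λ² - 58 - 58 = 484 - 116 ≡ 3; y = λ·(58 - 3) - 28 ≡ 14. → (3, 14)

(3, 14)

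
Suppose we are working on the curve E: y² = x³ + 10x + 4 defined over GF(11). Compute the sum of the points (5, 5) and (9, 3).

(5, 5) + (9, 3). λ = (3 - 5)/(9 - 5) ≡ 9/4 mod 11. 4⁻¹ ≡ 3 (mod 11) since 4·3 = 12 ≡ 1, so λ ≡ 5.
  x = λ² - 5 - 9 = 25 - 14 ≡ 0; y = λ·(5 - 0) - 5 ≡ 9. → (0, 9)

(0, 9)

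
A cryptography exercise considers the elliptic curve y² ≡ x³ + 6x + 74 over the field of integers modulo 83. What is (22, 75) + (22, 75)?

(70, 66)

tangent at (22, 75): λ = (3·22² + 6)/(2·75) ≡ 47/67. 67⁻¹ ≡ 57 (mod 83), so λ ≡ 47·57 ≡ 23.
  x = λ² - 22 - 22 = 529 - 44 ≡ 70; y = λ·(22 - 70) - 75 ≡ 66. → (70, 66)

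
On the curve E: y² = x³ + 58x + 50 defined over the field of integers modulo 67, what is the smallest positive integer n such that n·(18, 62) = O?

2P: tangent at (18, 62): λ = (3·18² + 58)/(2·62) ≡ 25/57. 57⁻¹ ≡ 20 (mod 67), so λ ≡ 25·20 ≡ 31.
  x = λ² - 18 - 18 = 961 - 36 ≡ 54; y = λ·(18 - 54) - 62 ≡ 28. → (54, 28)
3P: (54, 28) + (18, 62). λ = (62 - 28)/(18 - 54) ≡ 34/31 mod 67. 31⁻¹ ≡ 13 (mod 67), so λ ≡ 40.
  x = λ² - 54 - 18 = 1600 - 72 ≡ 54; y = λ·(54 - 54) - 28 ≡ 39. → (54, 39)
4P: (54, 39) + (18, 62). λ = (62 - 39)/(18 - 54) ≡ 23/31 mod 67. 31⁻¹ ≡ 13 (mod 67), so λ ≡ 31.
  x = λ² - 54 - 18 = 961 - 72 ≡ 18; y = λ·(54 - 18) - 39 ≡ 5. → (18, 5)
5P: (18, 5) + (18, 62): same x and y₁ ≡ -y₂, so the sum is O.
5P = O, so the order is 5.

5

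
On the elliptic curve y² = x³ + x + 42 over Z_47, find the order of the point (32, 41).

2P: tangent at (32, 41): λ = (3·32² + 1)/(2·41) ≡ 18/35. 35⁻¹ ≡ 43 (mod 47), so λ ≡ 18·43 ≡ 22.
  x = λ² - 32 - 32 = 484 - 64 ≡ 44; y = λ·(32 - 44) - 41 ≡ 24. → (44, 24)
3P: (44, 24) + (32, 41). λ = (41 - 24)/(32 - 44) ≡ 17/35 mod 47. 35⁻¹ ≡ 43 (mod 47) since 35·43 = 1505 ≡ 1, so λ ≡ 26.
  x = λ² - 44 - 32 = 676 - 76 ≡ 36; y = λ·(44 - 36) - 24 ≡ 43. → (36, 43)
4P: (36, 43) + (32, 41). λ = (41 - 43)/(32 - 36) ≡ 45/43 mod 47. 43⁻¹ ≡ 35 (mod 47) since 43·35 = 1505 ≡ 1, so λ ≡ 24.
  x = λ² - 36 - 32 = 576 - 68 ≡ 38; y = λ·(36 - 38) - 43 ≡ 3. → (38, 3)
5P: (38, 3) + (32, 41). λ = (41 - 3)/(32 - 38) ≡ 38/41 mod 47. 41⁻¹ ≡ 39 (mod 47), so λ ≡ 25.
  x = λ² - 38 - 32 = 625 - 70 ≡ 38; y = λ·(38 - 38) - 3 ≡ 44. → (38, 44)
6P: (38, 44) + (32, 41). λ = (41 - 44)/(32 - 38) ≡ 44/41 mod 47. 41⁻¹ ≡ 39 (mod 47), so λ ≡ 24.
  x = λ² - 38 - 32 = 576 - 70 ≡ 36; y = λ·(38 - 36) - 44 ≡ 4. → (36, 4)
7P: (36, 4) + (32, 41). λ = (41 - 4)/(32 - 36) ≡ 37/43 mod 47. 43⁻¹ ≡ 35 (mod 47), so λ ≡ 26.
  x = λ² - 36 - 32 = 676 - 68 ≡ 44; y = λ·(36 - 44) - 4 ≡ 23. → (44, 23)
8P: (44, 23) + (32, 41). λ = (41 - 23)/(32 - 44) ≡ 18/35 mod 47. 35⁻¹ ≡ 43 (mod 47) since 35·43 = 1505 ≡ 1, so λ ≡ 22.
  x = λ² - 44 - 32 = 484 - 76 ≡ 32; y = λ·(44 - 32) - 23 ≡ 6. → (32, 6)
9P: (32, 6) + (32, 41): same x and y₁ ≡ -y₂, so the sum is 𝒪.
9P = 𝒪, so the order is 9.

9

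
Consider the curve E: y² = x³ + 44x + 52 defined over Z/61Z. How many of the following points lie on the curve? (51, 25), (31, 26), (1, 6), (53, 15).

(51, 25): 25² ≡ 15, rhs ≡ 15 → on.
(31, 26): 26² ≡ 5, rhs ≡ 36 → off.
(1, 6): 6² ≡ 36, rhs ≡ 36 → on.
(53, 15): 15² ≡ 42, rhs ≡ 42 → on.

3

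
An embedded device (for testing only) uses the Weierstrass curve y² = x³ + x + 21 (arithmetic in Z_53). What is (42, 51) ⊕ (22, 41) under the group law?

(42, 51) + (22, 41). λ = (41 - 51)/(22 - 42) ≡ 43/33 mod 53. 33⁻¹ ≡ 45 (mod 53) since 33·45 = 1485 ≡ 1, so λ ≡ 27.
  x = λ² - 42 - 22 = 729 - 64 ≡ 29; y = λ·(42 - 29) - 51 ≡ 35. → (29, 35)

(29, 35)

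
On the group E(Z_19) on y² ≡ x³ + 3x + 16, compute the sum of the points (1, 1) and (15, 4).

(1, 1) + (15, 4). λ = (4 - 1)/(15 - 1) ≡ 3/14 mod 19. 14⁻¹ ≡ 15 (mod 19), so λ ≡ 7.
  x = λ² - 1 - 15 = 49 - 16 ≡ 14; y = λ·(1 - 14) - 1 ≡ 3. → (14, 3)

(14, 3)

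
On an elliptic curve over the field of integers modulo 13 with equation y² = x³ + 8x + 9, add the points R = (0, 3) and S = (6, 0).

(4, 12)

(0, 3) + (6, 0). λ = (0 - 3)/(6 - 0) ≡ 10/6 mod 13. 6⁻¹ ≡ 11 (mod 13), so λ ≡ 6.
  x = λ² - 0 - 6 = 36 - 6 ≡ 4; y = λ·(0 - 4) - 3 ≡ 12. → (4, 12)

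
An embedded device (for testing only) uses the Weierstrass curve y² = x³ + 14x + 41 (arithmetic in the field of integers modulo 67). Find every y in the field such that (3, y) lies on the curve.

none

x³ + 14x + 41 = 110 ≡ 43 (mod 67).
43 is a non-residue mod 67; no y exists.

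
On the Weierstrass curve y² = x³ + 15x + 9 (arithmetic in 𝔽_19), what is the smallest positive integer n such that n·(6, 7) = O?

12

2P: tangent at (6, 7): λ = (3·6² + 15)/(2·7) ≡ 9/14. 14⁻¹ ≡ 15 (mod 19), so λ ≡ 9·15 ≡ 2.
  x = λ² - 6 - 6 = 4 - 12 ≡ 11; y = λ·(6 - 11) - 7 ≡ 2. → (11, 2)
3P: (11, 2) + (6, 7). λ = (7 - 2)/(6 - 11) ≡ 5/14 mod 19. 14⁻¹ ≡ 15 (mod 19), so λ ≡ 18.
  x = λ² - 11 - 6 = 324 - 17 ≡ 3; y = λ·(11 - 3) - 2 ≡ 9. → (3, 9)
4P: (3, 9) + (6, 7). λ = (7 - 9)/(6 - 3) ≡ 17/3 mod 19. 3⁻¹ ≡ 13 (mod 19), so λ ≡ 12.
  x = λ² - 3 - 6 = 144 - 9 ≡ 2; y = λ·(3 - 2) - 9 ≡ 3. → (2, 3)
5P: (2, 3) + (6, 7). λ = (7 - 3)/(6 - 2) ≡ 4/4 mod 19. 4⁻¹ ≡ 5 (mod 19), so λ ≡ 1.
  x = λ² - 2 - 6 = 1 - 8 ≡ 12; y = λ·(2 - 12) - 3 ≡ 6. → (12, 6)
6P: (12, 6) + (6, 7). λ = (7 - 6)/(6 - 12) ≡ 1/13 mod 19. 13⁻¹ ≡ 3 (mod 19), so λ ≡ 3.
  x = λ² - 12 - 6 = 9 - 18 ≡ 10; y = λ·(12 - 10) - 6 ≡ 0. → (10, 0)
7P: (10, 0) + (6, 7). λ = (7 - 0)/(6 - 10) ≡ 7/15 mod 19. 15⁻¹ ≡ 14 (mod 19), so λ ≡ 3.
  x = λ² - 10 - 6 = 9 - 16 ≡ 12; y = λ·(10 - 12) - 0 ≡ 13. → (12, 13)
8P: (12, 13) + (6, 7). λ = (7 - 13)/(6 - 12) ≡ 13/13 mod 19. 13⁻¹ ≡ 3 (mod 19) since 13·3 = 39 ≡ 1, so λ ≡ 1.
  x = λ² - 12 - 6 = 1 - 18 ≡ 2; y = λ·(12 - 2) - 13 ≡ 16. → (2, 16)
9P: (2, 16) + (6, 7). λ = (7 - 16)/(6 - 2) ≡ 10/4 mod 19. 4⁻¹ ≡ 5 (mod 19), so λ ≡ 12.
  x = λ² - 2 - 6 = 144 - 8 ≡ 3; y = λ·(2 - 3) - 16 ≡ 10. → (3, 10)
10P: (3, 10) + (6, 7). λ = (7 - 10)/(6 - 3) ≡ 16/3 mod 19. 3⁻¹ ≡ 13 (mod 19), so λ ≡ 18.
  x = λ² - 3 - 6 = 324 - 9 ≡ 11; y = λ·(3 - 11) - 10 ≡ 17. → (11, 17)
11P: (11, 17) + (6, 7). λ = (7 - 17)/(6 - 11) ≡ 9/14 mod 19. 14⁻¹ ≡ 15 (mod 19) since 14·15 = 210 ≡ 1, so λ ≡ 2.
  x = λ² - 11 - 6 = 4 - 17 ≡ 6; y = λ·(11 - 6) - 17 ≡ 12. → (6, 12)
12P: (6, 12) + (6, 7): same x and y₁ ≡ -y₂, so the sum is O.
12P = O, so the order is 12.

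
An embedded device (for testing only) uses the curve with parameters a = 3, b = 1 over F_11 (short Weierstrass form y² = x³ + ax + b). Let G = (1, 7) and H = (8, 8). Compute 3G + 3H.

(4, 0)

First 3G:
Repeated addition: build up to 3G.
2G: tangent at (1, 7): λ = (3·1² + 3)/(2·7) ≡ 6/3. 3⁻¹ ≡ 4 (mod 11), so λ ≡ 6·4 ≡ 2.
  x = λ² - 1 - 1 = 4 - 2 ≡ 2; y = λ·(1 - 2) - 7 ≡ 2. → (2, 2)
3G: (2, 2) + (1, 7). λ = (7 - 2)/(1 - 2) ≡ 5/10 mod 11. 10⁻¹ ≡ 10 (mod 11) since 10·10 = 100 ≡ 1, so λ ≡ 6.
  x = λ² - 2 - 1 = 36 - 3 ≡ 0; y = λ·(2 - 0) - 2 ≡ 10. → (0, 10)
3G = (0, 10).
Next 3H:
Repeated addition: build up to 3H.
2H: tangent at (8, 8): λ = (3·8² + 3)/(2·8) ≡ 8/5. 5⁻¹ ≡ 9 (mod 11), so λ ≡ 8·9 ≡ 6.
  x = λ² - 8 - 8 = 36 - 16 ≡ 9; y = λ·(8 - 9) - 8 ≡ 8. → (9, 8)
3H: (9, 8) + (8, 8). λ = (8 - 8)/(8 - 9) ≡ 0/10 mod 11. 10⁻¹ ≡ 10 (mod 11), so λ ≡ 0.
  x = λ² - 9 - 8 = 0 - 17 ≡ 5; y = λ·(9 - 5) - 8 ≡ 3. → (5, 3)
3H = (5, 3).
Finally 3G + 3H:
(0, 10) + (5, 3). λ = (3 - 10)/(5 - 0) ≡ 4/5 mod 11. 5⁻¹ ≡ 9 (mod 11), so λ ≡ 3.
  x = λ² - 0 - 5 = 9 - 5 ≡ 4; y = λ·(0 - 4) - 10 ≡ 0. → (4, 0)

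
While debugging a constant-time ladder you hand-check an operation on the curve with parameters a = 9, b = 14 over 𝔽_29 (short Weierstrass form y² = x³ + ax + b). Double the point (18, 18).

tangent at (18, 18): λ = (3·18² + 9)/(2·18) ≡ 24/7. 7⁻¹ ≡ 25 (mod 29), so λ ≡ 24·25 ≡ 20.
  x = λ² - 18 - 18 = 400 - 36 ≡ 16; y = λ·(18 - 16) - 18 ≡ 22. → (16, 22)

(16, 22)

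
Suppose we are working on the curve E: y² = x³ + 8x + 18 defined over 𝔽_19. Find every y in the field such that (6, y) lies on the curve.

4, 15

x³ + 8x + 18 = 282 ≡ 16 (mod 19).
Square roots of 16 mod 19: 4 and 15 (since 4² = 16 ≡ 16).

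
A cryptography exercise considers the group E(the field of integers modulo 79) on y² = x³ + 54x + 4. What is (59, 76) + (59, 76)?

(34, 71)

tangent at (59, 76): λ = (3·59² + 54)/(2·76) ≡ 69/73. 73⁻¹ ≡ 13 (mod 79), so λ ≡ 69·13 ≡ 28.
  x = λ² - 59 - 59 = 784 - 118 ≡ 34; y = λ·(59 - 34) - 76 ≡ 71. → (34, 71)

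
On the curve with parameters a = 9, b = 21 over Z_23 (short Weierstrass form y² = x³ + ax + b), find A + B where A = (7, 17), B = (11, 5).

(7, 17) + (11, 5). λ = (5 - 17)/(11 - 7) ≡ 11/4 mod 23. 4⁻¹ ≡ 6 (mod 23) since 4·6 = 24 ≡ 1, so λ ≡ 20.
  x = λ² - 7 - 11 = 400 - 18 ≡ 14; y = λ·(7 - 14) - 17 ≡ 4. → (14, 4)

(14, 4)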